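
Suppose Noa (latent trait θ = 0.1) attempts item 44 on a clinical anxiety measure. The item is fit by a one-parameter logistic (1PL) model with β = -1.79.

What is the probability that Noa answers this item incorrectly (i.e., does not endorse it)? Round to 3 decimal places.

0.131

P(θ) = 1 / (1 + exp(−(θ − β)))
Exponent: (0.1 − (-1.79)) = 1.8900
1/(1 + e^{-1.8900}) = 0.8688
P = 0.8688
P(incorrect) = 1 − 0.8688 = 0.1312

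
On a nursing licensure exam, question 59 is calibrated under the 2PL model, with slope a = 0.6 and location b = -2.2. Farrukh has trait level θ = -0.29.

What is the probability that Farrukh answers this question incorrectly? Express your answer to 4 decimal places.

0.2412

P(θ) = 1 / (1 + exp(−a(θ − b)))
Exponent: 0.6 × (-0.29 − (-2.2)) = 1.1460
1/(1 + e^{-1.1460}) = 0.7588
P(incorrect) = 1 − 0.7588 = 0.2412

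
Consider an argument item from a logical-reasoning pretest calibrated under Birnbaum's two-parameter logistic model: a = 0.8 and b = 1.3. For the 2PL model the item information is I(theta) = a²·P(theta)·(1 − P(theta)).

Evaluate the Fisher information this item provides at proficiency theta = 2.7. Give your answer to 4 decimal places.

0.1187

P = 1/(1+e^{-1.1200}) = 0.7540
P(1−P) = 0.7540 × 0.2460 = 0.1855
I = a² × P(1−P) = 0.8² × 0.1855 = 0.11871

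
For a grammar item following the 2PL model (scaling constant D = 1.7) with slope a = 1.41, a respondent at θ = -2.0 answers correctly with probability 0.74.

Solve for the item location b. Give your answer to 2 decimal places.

-2.44

P(θ) = 1 / (1 + exp(−D·a(θ − b)))
logit(0.74) = ln(0.74/0.26) = 1.0460
b = θ − logit/(1.7·a) = -2.0 − 1.0460/2.3970 = -2.4364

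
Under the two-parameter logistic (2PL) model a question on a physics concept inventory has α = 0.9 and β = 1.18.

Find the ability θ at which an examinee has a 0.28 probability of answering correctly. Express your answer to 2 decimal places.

P(θ) = 1 / (1 + exp(−α(θ − β)))
logit = ln(0.2800/0.7200) = -0.9445
θ = β + logit/(α) = 1.18 + (-0.9445)/0.9000 = 0.1306

0.13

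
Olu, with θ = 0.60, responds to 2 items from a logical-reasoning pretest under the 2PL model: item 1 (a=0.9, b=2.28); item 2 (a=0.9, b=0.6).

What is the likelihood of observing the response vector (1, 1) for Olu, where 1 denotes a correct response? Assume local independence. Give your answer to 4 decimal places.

P(θ) = 1 / (1 + exp(−a(θ − b)))
P_1 = 1/(1+e^{1.5120}) = 0.1806
P_2 = 1/(1+e^{0.0000}) = 0.5000
L = P_1 × P_2 = 0.1806 × 0.5000 = 0.09032

0.0903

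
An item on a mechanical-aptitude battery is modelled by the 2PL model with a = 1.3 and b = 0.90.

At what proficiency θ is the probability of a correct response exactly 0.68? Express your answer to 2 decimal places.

P(θ) = 1 / (1 + exp(−a(θ − b)))
logit = ln(0.6800/0.3200) = 0.7538
θ = b + logit/(a) = 0.90 + 0.7538/1.3000 = 1.4798

1.48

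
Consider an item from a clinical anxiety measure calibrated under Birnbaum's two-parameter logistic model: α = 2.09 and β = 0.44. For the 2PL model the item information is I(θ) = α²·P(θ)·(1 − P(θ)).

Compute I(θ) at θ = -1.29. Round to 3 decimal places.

P = 1/(1+e^{3.6157}) = 0.0262
P(1−P) = 0.0262 × 0.9738 = 0.0255
I = α² × P(1−P) = 2.09² × 0.0255 = 0.11142

0.111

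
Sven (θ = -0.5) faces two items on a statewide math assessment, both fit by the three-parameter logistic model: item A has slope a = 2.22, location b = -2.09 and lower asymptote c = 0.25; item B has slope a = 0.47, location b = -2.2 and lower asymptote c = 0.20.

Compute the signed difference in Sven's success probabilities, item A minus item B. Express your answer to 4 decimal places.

P(θ) = c + (1 − c) · 1 / (1 + exp(−a(θ − b)))
P_A = 0.9786
P_B = 0.7518
P_A − P_B = 0.2268

0.2268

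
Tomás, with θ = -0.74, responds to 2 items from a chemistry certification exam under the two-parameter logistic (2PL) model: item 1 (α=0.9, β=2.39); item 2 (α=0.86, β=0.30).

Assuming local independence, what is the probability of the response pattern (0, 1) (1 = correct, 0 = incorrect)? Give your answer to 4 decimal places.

0.2738

P(θ) = 1 / (1 + exp(−α(θ − β)))
P_1 = 1/(1+e^{2.8170}) = 0.0564
P_2 = 1/(1+e^{0.8944}) = 0.2902
L = (1−P_1) × P_2 = 0.9436 × 0.2902 = 0.27383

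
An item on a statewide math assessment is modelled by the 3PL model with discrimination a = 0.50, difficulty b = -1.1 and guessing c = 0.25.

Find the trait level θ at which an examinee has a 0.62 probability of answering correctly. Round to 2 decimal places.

-1.15

P(θ) = c + (1 − c) · 1 / (1 + exp(−a(θ − b)))
Remove guessing floor: (0.62 − 0.25)/(1 − 0.25) = 0.4933
logit = ln(0.4933/0.5067) = -0.0267
θ = b + logit/(a) = -1.1 + (-0.0267)/0.5000 = -1.1533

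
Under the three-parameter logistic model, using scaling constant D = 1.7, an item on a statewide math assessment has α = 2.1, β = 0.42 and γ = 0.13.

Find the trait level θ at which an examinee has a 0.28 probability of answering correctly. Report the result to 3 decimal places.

P(θ) = γ + (1 − γ) · 1 / (1 + exp(−D·α(θ − β)))
Remove guessing floor: (0.28 − 0.13)/(1 − 0.13) = 0.1724
logit = ln(0.1724/0.8276) = -1.5686
θ = β + logit/(1.7·α) = 0.42 + (-1.5686)/3.5700 = -0.0194

-0.019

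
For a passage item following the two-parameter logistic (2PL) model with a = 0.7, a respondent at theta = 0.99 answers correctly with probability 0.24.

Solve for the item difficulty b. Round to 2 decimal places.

P(theta) = 1 / (1 + exp(−a(theta − b)))
logit(0.24) = ln(0.24/0.76) = -1.1527
b = theta − logit/(a) = 0.99 − (-1.1527)/0.7000 = 2.6367

2.64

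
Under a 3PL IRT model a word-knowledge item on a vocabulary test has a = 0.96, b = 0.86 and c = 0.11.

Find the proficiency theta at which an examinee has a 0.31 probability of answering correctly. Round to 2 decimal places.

P(theta) = c + (1 − c) · 1 / (1 + exp(−a(theta − b)))
Remove guessing floor: (0.31 − 0.11)/(1 − 0.11) = 0.2247
logit = ln(0.2247/0.7753) = -1.2384
theta = b + logit/(a) = 0.86 + (-1.2384)/0.9600 = -0.4300

-0.43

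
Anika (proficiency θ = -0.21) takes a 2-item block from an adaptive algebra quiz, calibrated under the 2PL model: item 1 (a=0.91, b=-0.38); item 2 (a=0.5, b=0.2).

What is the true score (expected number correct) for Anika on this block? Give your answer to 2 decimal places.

P(θ) = 1 / (1 + exp(−a(θ − b)))
P_1 = 1/(1+e^{-0.1547}) = 0.5386
P_2 = 1/(1+e^{0.2050}) = 0.4489
E[score] = 0.5386 + 0.4489 = 0.9875

0.99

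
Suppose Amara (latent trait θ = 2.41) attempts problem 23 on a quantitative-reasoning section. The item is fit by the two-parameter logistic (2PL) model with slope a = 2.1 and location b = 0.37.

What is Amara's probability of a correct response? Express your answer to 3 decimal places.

0.986

P(θ) = 1 / (1 + exp(−a(θ − b)))
Exponent: 2.1 × (2.41 − 0.37) = 4.2840
1/(1 + e^{-4.2840}) = 0.9864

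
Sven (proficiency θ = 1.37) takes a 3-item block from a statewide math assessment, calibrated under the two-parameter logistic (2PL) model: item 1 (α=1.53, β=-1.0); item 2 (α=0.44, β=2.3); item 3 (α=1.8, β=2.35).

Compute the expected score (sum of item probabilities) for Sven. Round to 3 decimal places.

P(θ) = 1 / (1 + exp(−α(θ − β)))
P_1 = 1/(1+e^{-3.6261}) = 0.9741
P_2 = 1/(1+e^{0.4092}) = 0.3991
P_3 = 1/(1+e^{1.7640}) = 0.1463
E[score] = 0.9741 + 0.3991 + 0.1463 = 1.5195

1.519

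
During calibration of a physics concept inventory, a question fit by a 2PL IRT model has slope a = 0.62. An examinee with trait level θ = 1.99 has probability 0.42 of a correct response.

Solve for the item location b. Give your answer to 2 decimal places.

2.51

P(θ) = 1 / (1 + exp(−a(θ − b)))
logit(0.42) = ln(0.42/0.58) = -0.3228
b = θ − logit/(a) = 1.99 − (-0.3228)/0.6200 = 2.5106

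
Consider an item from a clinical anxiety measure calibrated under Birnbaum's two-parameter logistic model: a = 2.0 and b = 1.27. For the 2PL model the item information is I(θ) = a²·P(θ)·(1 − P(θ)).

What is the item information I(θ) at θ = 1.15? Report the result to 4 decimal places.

0.9857

P = 1/(1+e^{0.2400}) = 0.4403
P(1−P) = 0.4403 × 0.5597 = 0.2464
I = a² × P(1−P) = 2.0² × 0.2464 = 0.98574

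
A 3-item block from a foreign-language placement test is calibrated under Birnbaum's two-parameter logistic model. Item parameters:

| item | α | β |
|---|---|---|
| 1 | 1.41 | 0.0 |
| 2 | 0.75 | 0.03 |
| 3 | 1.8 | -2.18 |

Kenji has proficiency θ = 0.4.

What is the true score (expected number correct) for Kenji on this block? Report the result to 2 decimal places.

2.20

P(θ) = 1 / (1 + exp(−α(θ − β)))
P_1 = 1/(1+e^{-0.5640}) = 0.6374
P_2 = 1/(1+e^{-0.2775}) = 0.5689
P_3 = 1/(1+e^{-4.6440}) = 0.9905
E[score] = 0.6374 + 0.5689 + 0.9905 = 2.1968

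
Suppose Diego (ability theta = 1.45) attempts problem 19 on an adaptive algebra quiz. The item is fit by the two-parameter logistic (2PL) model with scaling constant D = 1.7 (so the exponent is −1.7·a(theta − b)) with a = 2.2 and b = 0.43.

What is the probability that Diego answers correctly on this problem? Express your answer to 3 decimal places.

P(theta) = 1 / (1 + exp(−D·a(theta − b)))
Exponent: 1.7 × 2.2 × (1.45 − 0.43) = 3.8148
1/(1 + e^{-3.8148}) = 0.9784
P = 0.9784

0.978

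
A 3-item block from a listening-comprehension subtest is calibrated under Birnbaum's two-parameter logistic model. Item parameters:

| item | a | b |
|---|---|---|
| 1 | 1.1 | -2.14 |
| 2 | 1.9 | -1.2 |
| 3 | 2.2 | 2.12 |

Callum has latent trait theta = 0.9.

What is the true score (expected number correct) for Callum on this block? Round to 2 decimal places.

2.01

P(theta) = 1 / (1 + exp(−a(theta − b)))
P_1 = 1/(1+e^{-3.3440}) = 0.9659
P_2 = 1/(1+e^{-3.9900}) = 0.9818
P_3 = 1/(1+e^{2.6840}) = 0.0639
E[score] = 0.9659 + 0.9818 + 0.0639 = 2.0117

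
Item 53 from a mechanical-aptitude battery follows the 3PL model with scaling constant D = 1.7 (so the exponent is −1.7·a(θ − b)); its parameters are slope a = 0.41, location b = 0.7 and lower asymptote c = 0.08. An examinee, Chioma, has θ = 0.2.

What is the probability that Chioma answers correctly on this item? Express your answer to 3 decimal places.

0.461

P(θ) = c + (1 − c) · 1 / (1 + exp(−D·a(θ − b)))
Exponent: 1.7 × 0.41 × (0.2 − 0.7) = -0.3485
1/(1 + e^{0.3485}) = 0.4137
P = 0.08 + 0.92 × 0.4137 = 0.4606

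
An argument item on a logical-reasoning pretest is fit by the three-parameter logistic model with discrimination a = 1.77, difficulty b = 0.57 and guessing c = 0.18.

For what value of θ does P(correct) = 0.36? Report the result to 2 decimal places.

-0.15

P(θ) = c + (1 − c) · 1 / (1 + exp(−a(θ − b)))
Remove guessing floor: (0.36 − 0.18)/(1 − 0.18) = 0.2195
logit = ln(0.2195/0.7805) = -1.2685
θ = b + logit/(a) = 0.57 + (-1.2685)/1.7700 = -0.1467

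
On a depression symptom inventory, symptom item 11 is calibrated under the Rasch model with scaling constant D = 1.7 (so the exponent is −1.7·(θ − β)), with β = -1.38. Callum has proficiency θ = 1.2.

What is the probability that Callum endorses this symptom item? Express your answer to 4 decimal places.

0.9877

P(θ) = 1 / (1 + exp(−D·(θ − β)))
Exponent: 1.7 × (1.2 − (-1.38)) = 4.3860
1/(1 + e^{-4.3860}) = 0.9877
P = 0.9877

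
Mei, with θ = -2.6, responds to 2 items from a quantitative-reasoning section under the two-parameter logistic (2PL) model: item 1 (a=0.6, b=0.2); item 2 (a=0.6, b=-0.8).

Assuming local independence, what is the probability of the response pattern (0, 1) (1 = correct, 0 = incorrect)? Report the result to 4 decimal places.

0.2137

P(θ) = 1 / (1 + exp(−a(θ − b)))
P_1 = 1/(1+e^{1.6800}) = 0.1571
P_2 = 1/(1+e^{1.0800}) = 0.2535
L = (1−P_1) × P_2 = 0.8429 × 0.2535 = 0.21368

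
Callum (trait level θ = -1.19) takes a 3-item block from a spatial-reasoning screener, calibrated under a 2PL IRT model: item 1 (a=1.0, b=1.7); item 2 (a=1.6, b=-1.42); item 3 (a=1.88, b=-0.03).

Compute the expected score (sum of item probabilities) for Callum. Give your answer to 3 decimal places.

0.745

P(θ) = 1 / (1 + exp(−a(θ − b)))
P_1 = 1/(1+e^{2.8900}) = 0.0527
P_2 = 1/(1+e^{-0.3680}) = 0.5910
P_3 = 1/(1+e^{2.1808}) = 0.1015
E[score] = 0.0527 + 0.5910 + 0.1015 = 0.7451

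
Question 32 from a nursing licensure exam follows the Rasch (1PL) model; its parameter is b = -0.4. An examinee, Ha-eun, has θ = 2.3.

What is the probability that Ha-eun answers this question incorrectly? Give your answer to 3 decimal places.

0.063

P(θ) = 1 / (1 + exp(−(θ − b)))
Exponent: (2.3 − (-0.4)) = 2.7000
1/(1 + e^{-2.7000}) = 0.9370
P = 0.9370
P(incorrect) = 1 − 0.9370 = 0.0630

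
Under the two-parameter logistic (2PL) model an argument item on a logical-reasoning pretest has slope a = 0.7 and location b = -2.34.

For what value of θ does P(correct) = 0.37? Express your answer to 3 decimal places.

-3.100

P(θ) = 1 / (1 + exp(−a(θ − b)))
logit = ln(0.3700/0.6300) = -0.5322
θ = b + logit/(a) = -2.34 + (-0.5322)/0.7000 = -3.1003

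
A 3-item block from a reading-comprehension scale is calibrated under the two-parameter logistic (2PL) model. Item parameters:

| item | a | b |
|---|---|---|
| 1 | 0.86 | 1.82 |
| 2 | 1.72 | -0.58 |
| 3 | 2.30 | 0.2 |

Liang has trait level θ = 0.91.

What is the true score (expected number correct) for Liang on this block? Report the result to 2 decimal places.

P(θ) = 1 / (1 + exp(−a(θ − b)))
P_1 = 1/(1+e^{0.7826}) = 0.3138
P_2 = 1/(1+e^{-2.5628}) = 0.9284
P_3 = 1/(1+e^{-1.6330}) = 0.8366
E[score] = 0.3138 + 0.9284 + 0.8366 = 2.0788

2.08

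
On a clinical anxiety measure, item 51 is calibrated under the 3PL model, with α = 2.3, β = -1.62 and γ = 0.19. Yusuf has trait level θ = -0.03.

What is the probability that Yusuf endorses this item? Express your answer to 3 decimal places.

P(θ) = γ + (1 − γ) · 1 / (1 + exp(−α(θ − β)))
Exponent: 2.3 × (-0.03 − (-1.62)) = 3.6570
1/(1 + e^{-3.6570}) = 0.9748
P = 0.19 + 0.81 × 0.9748 = 0.9796

0.980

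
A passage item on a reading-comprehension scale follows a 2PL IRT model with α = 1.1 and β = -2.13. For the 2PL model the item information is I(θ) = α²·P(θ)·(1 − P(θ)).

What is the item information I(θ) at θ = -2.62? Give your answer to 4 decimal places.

P = 1/(1+e^{0.5390}) = 0.3684
P(1−P) = 0.3684 × 0.6316 = 0.2327
I = α² × P(1−P) = 1.1² × 0.2327 = 0.28155

0.2816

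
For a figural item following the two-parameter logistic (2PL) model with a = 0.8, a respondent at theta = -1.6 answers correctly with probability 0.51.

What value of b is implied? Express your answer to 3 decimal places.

P(theta) = 1 / (1 + exp(−a(theta − b)))
logit(0.51) = ln(0.51/0.49) = 0.0400
b = theta − logit/(a) = -1.6 − 0.0400/0.8000 = -1.6500

-1.650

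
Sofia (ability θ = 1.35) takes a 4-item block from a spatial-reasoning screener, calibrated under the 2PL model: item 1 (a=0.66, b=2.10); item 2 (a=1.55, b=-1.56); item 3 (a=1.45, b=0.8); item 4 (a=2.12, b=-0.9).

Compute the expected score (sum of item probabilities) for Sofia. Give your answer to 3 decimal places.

3.049

P(θ) = 1 / (1 + exp(−a(θ − b)))
P_1 = 1/(1+e^{0.4950}) = 0.3787
P_2 = 1/(1+e^{-4.5105}) = 0.9891
P_3 = 1/(1+e^{-0.7975}) = 0.6894
P_4 = 1/(1+e^{-4.7700}) = 0.9916
E[score] = 0.3787 + 0.9891 + 0.6894 + 0.9916 = 3.0489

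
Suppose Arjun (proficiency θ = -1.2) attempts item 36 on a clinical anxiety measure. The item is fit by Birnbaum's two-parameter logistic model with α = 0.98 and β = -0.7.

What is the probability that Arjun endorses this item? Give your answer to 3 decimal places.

P(θ) = 1 / (1 + exp(−α(θ − β)))
Exponent: 0.98 × (-1.2 − (-0.7)) = -0.4900
1/(1 + e^{0.4900}) = 0.3799

0.380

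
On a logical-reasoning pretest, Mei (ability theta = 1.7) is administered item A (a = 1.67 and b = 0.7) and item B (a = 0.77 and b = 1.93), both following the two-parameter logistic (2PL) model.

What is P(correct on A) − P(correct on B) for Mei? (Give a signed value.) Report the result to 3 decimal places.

P(theta) = 1 / (1 + exp(−a(theta − b)))
P_A = 0.8416
P_B = 0.4558
P_A − P_B = 0.3857

0.386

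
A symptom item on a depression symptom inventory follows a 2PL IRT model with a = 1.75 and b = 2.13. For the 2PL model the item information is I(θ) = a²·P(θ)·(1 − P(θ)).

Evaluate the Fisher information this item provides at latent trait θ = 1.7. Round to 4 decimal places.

P = 1/(1+e^{0.7525}) = 0.3203
P(1−P) = 0.3203 × 0.6797 = 0.2177
I = a² × P(1−P) = 1.75² × 0.2177 = 0.66670

0.6667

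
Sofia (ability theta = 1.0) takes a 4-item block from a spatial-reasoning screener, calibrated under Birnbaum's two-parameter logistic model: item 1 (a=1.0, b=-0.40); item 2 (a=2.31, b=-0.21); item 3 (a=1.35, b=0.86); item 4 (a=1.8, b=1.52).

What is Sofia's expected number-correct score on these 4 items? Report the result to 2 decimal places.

P(theta) = 1 / (1 + exp(−a(theta − b)))
P_1 = 1/(1+e^{-1.4000}) = 0.8022
P_2 = 1/(1+e^{-2.7951}) = 0.9424
P_3 = 1/(1+e^{-0.1890}) = 0.5471
P_4 = 1/(1+e^{0.9360}) = 0.2817
E[score] = 0.8022 + 0.9424 + 0.5471 + 0.2817 = 2.5734

2.57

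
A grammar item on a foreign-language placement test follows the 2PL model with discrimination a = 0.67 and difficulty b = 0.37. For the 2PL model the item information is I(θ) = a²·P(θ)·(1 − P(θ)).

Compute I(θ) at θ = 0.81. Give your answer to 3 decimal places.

0.110

P = 1/(1+e^{-0.2948}) = 0.5732
P(1−P) = 0.5732 × 0.4268 = 0.2446
I = a² × P(1−P) = 0.67² × 0.2446 = 0.10982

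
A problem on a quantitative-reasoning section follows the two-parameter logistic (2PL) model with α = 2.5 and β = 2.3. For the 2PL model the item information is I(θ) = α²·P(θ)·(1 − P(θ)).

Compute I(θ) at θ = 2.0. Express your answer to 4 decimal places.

1.3618

P = 1/(1+e^{0.7500}) = 0.3208
P(1−P) = 0.3208 × 0.6792 = 0.2179
I = α² × P(1−P) = 2.5² × 0.2179 = 1.36184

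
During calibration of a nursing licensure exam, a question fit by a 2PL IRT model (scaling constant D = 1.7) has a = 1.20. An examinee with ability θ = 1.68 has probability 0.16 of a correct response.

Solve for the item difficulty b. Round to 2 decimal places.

P(θ) = 1 / (1 + exp(−D·a(θ − b)))
logit(0.16) = ln(0.16/0.84) = -1.6582
b = θ − logit/(1.7·a) = 1.68 − (-1.6582)/2.0400 = 2.4929

2.49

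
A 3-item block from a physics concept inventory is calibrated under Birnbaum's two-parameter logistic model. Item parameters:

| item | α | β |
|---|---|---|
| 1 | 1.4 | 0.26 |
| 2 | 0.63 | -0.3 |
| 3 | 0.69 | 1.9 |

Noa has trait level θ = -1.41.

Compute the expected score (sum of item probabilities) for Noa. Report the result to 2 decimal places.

0.51

P(θ) = 1 / (1 + exp(−α(θ − β)))
P_1 = 1/(1+e^{2.3380}) = 0.0880
P_2 = 1/(1+e^{0.6993}) = 0.3320
P_3 = 1/(1+e^{2.2839}) = 0.0925
E[score] = 0.0880 + 0.3320 + 0.0925 = 0.5125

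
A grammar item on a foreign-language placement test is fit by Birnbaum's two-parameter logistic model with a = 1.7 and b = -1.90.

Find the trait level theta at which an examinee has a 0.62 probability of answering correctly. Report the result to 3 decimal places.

P(theta) = 1 / (1 + exp(−a(theta − b)))
logit = ln(0.6200/0.3800) = 0.4895
theta = b + logit/(a) = -1.90 + 0.4895/1.7000 = -1.6120

-1.612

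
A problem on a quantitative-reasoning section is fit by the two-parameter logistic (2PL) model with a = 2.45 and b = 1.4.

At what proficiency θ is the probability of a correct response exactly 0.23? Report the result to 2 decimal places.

0.91

P(θ) = 1 / (1 + exp(−a(θ − b)))
logit = ln(0.2300/0.7700) = -1.2083
θ = b + logit/(a) = 1.4 + (-1.2083)/2.4500 = 0.9068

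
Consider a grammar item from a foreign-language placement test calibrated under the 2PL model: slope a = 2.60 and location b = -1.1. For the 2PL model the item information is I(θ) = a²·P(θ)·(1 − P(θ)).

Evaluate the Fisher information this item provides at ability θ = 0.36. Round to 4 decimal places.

P = 1/(1+e^{-3.7960}) = 0.9780
P(1−P) = 0.9780 × 0.0220 = 0.0215
I = a² × P(1−P) = 2.60² × 0.0215 = 0.14524

0.1452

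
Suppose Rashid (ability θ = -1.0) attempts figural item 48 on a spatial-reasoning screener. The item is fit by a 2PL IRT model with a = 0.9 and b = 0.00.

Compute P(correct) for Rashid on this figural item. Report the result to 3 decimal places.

P(θ) = 1 / (1 + exp(−a(θ − b)))
Exponent: 0.9 × (-1.0 − 0.00) = -0.9000
1/(1 + e^{0.9000}) = 0.2891

0.289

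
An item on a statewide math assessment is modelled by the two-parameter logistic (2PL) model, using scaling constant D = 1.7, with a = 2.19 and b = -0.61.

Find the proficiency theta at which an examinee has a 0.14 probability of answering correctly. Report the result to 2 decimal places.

P(theta) = 1 / (1 + exp(−D·a(theta − b)))
logit = ln(0.1400/0.8600) = -1.8153
theta = b + logit/(1.7·a) = -0.61 + (-1.8153)/3.7230 = -1.0976

-1.10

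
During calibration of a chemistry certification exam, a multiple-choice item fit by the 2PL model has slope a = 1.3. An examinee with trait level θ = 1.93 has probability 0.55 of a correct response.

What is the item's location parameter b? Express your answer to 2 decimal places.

1.78

P(θ) = 1 / (1 + exp(−a(θ − b)))
logit(0.55) = ln(0.55/0.45) = 0.2007
b = θ − logit/(a) = 1.93 − 0.2007/1.3000 = 1.7756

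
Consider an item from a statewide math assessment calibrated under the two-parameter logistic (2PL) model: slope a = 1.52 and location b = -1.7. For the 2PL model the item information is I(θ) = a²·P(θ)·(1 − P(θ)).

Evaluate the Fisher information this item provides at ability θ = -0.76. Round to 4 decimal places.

P = 1/(1+e^{-1.4288}) = 0.8067
P(1−P) = 0.8067 × 0.1933 = 0.1559
I = a² × P(1−P) = 1.52² × 0.1559 = 0.36025

0.3603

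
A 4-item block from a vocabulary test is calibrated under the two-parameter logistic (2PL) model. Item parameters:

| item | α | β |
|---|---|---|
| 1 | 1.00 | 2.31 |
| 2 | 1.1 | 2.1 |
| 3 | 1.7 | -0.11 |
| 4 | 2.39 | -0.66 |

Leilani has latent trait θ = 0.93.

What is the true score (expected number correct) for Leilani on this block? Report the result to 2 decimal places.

2.25

P(θ) = 1 / (1 + exp(−α(θ − β)))
P_1 = 1/(1+e^{1.3800}) = 0.2010
P_2 = 1/(1+e^{1.2870}) = 0.2164
P_3 = 1/(1+e^{-1.7680}) = 0.8542
P_4 = 1/(1+e^{-3.8001}) = 0.9781
E[score] = 0.2010 + 0.2164 + 0.8542 + 0.9781 = 2.2497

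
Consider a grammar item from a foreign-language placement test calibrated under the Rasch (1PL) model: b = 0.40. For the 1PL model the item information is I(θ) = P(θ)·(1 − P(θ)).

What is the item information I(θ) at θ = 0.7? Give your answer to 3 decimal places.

0.244

P = 1/(1+e^{-0.3000}) = 0.5744
P(1−P) = 0.5744 × 0.4256 = 0.2445
I = P(1−P) = 0.24446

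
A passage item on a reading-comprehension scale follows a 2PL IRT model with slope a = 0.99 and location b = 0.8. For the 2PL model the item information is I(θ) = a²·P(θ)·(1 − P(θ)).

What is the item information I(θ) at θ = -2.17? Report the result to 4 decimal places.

0.0467

P = 1/(1+e^{2.9403}) = 0.0502
P(1−P) = 0.0502 × 0.9498 = 0.0477
I = a² × P(1−P) = 0.99² × 0.0477 = 0.04673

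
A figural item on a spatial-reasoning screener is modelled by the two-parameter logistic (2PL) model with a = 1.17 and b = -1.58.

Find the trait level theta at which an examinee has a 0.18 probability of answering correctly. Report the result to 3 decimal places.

-2.876

P(theta) = 1 / (1 + exp(−a(theta − b)))
logit = ln(0.1800/0.8200) = -1.5163
theta = b + logit/(a) = -1.58 + (-1.5163)/1.1700 = -2.8760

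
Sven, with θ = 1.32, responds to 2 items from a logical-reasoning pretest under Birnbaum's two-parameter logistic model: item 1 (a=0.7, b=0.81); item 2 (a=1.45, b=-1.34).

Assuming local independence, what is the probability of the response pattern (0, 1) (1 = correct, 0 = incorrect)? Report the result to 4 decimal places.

P(θ) = 1 / (1 + exp(−a(θ − b)))
P_1 = 1/(1+e^{-0.3570}) = 0.5883
P_2 = 1/(1+e^{-3.8570}) = 0.9793
L = (1−P_1) × P_2 = 0.4117 × 0.9793 = 0.40317

0.4032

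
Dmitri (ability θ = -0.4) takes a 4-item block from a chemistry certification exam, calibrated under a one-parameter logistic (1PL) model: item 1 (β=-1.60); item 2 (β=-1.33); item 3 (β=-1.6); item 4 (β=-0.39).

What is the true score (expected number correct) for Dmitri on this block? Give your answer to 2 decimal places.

2.75

P(θ) = 1 / (1 + exp(−(θ − β)))
P_1 = 1/(1+e^{-1.2000}) = 0.7685
P_2 = 1/(1+e^{-0.9300}) = 0.7171
P_3 = 1/(1+e^{-1.2000}) = 0.7685
P_4 = 1/(1+e^{0.0100}) = 0.4975
E[score] = 0.7685 + 0.7171 + 0.7685 + 0.4975 = 2.7516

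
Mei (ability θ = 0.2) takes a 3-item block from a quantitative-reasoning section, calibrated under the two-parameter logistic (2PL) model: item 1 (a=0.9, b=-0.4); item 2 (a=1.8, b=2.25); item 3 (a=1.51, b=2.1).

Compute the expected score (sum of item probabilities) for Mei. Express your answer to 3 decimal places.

P(θ) = 1 / (1 + exp(−a(θ − b)))
P_1 = 1/(1+e^{-0.5400}) = 0.6318
P_2 = 1/(1+e^{3.6900}) = 0.0244
P_3 = 1/(1+e^{2.8690}) = 0.0537
E[score] = 0.6318 + 0.0244 + 0.0537 = 0.7099

0.710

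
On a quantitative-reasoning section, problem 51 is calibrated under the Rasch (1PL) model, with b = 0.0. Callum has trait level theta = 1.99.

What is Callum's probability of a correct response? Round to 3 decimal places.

0.880

P(theta) = 1 / (1 + exp(−(theta − b)))
Exponent: (1.99 − 0.0) = 1.9900
1/(1 + e^{-1.9900}) = 0.8797
P = 0.8797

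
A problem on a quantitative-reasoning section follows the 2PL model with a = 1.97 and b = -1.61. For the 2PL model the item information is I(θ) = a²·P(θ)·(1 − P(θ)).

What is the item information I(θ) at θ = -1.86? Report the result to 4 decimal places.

P = 1/(1+e^{0.4925}) = 0.3793
P(1−P) = 0.3793 × 0.6207 = 0.2354
I = a² × P(1−P) = 1.97² × 0.2354 = 0.91369

0.9137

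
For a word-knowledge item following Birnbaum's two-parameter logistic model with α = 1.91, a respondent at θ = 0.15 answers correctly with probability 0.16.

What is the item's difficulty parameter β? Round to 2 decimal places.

1.02

P(θ) = 1 / (1 + exp(−α(θ − β)))
logit(0.16) = ln(0.16/0.84) = -1.6582
β = θ − logit/(α) = 0.15 − (-1.6582)/1.9100 = 1.0182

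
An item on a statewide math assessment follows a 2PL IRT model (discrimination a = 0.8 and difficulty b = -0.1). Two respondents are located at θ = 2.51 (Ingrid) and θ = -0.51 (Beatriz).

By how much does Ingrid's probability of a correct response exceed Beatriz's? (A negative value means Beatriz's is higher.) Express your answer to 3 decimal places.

0.471

P(θ) = 1 / (1 + exp(−a(θ − b)))
P(Ingrid) = 0.8897  [exponent 2.0880]
P(Beatriz) = 0.4187  [exponent -0.3280]
Difference = 0.8897 − 0.4187 = 0.4710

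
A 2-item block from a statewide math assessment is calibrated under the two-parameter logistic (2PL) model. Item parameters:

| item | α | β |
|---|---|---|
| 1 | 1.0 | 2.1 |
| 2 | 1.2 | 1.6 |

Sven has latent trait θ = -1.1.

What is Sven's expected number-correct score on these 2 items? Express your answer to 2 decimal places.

0.08

P(θ) = 1 / (1 + exp(−α(θ − β)))
P_1 = 1/(1+e^{3.2000}) = 0.0392
P_2 = 1/(1+e^{3.2400}) = 0.0377
E[score] = 0.0392 + 0.0377 = 0.0769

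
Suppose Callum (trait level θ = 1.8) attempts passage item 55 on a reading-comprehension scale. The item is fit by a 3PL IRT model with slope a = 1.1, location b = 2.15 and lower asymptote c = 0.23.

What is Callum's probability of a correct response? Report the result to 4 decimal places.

0.5418

P(θ) = c + (1 − c) · 1 / (1 + exp(−a(θ − b)))
Exponent: 1.1 × (1.8 − 2.15) = -0.3850
1/(1 + e^{0.3850}) = 0.4049
P = 0.23 + 0.77 × 0.4049 = 0.5418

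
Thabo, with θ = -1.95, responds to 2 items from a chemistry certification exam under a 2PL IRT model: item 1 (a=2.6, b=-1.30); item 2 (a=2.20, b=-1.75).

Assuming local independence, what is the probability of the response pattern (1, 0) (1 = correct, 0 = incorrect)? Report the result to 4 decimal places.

0.0948

P(θ) = 1 / (1 + exp(−a(θ − b)))
P_1 = 1/(1+e^{1.6900}) = 0.1558
P_2 = 1/(1+e^{0.4400}) = 0.3917
L = P_1 × (1−P_2) = 0.1558 × 0.6083 = 0.09475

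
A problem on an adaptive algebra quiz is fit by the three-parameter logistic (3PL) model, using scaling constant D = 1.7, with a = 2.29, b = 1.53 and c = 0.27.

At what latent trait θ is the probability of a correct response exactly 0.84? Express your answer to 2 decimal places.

P(θ) = c + (1 − c) · 1 / (1 + exp(−D·a(θ − b)))
Remove guessing floor: (0.84 − 0.27)/(1 − 0.27) = 0.7808
logit = ln(0.7808/0.2192) = 1.2705
θ = b + logit/(1.7·a) = 1.53 + 1.2705/3.8930 = 1.8563

1.86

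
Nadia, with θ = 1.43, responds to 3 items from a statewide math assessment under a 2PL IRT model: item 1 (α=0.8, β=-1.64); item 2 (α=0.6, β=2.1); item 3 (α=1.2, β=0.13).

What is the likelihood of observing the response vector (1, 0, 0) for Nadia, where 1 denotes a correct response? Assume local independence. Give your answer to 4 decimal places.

0.0958

P(θ) = 1 / (1 + exp(−α(θ − β)))
P_1 = 1/(1+e^{-2.4560}) = 0.9210
P_2 = 1/(1+e^{0.4020}) = 0.4008
P_3 = 1/(1+e^{-1.5600}) = 0.8264
L = P_1 × (1−P_2) × (1−P_3) = 0.9210 × 0.5992 × 0.1736 = 0.09582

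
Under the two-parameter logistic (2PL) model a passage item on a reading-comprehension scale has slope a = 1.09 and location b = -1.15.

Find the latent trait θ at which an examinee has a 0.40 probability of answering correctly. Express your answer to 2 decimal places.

-1.52

P(θ) = 1 / (1 + exp(−a(θ − b)))
logit = ln(0.4000/0.6000) = -0.4055
θ = b + logit/(a) = -1.15 + (-0.4055)/1.0900 = -1.5220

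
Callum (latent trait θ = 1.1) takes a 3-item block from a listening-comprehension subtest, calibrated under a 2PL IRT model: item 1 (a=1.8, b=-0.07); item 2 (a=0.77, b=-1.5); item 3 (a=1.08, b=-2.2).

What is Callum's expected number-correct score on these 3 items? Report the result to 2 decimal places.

2.74

P(θ) = 1 / (1 + exp(−a(θ − b)))
P_1 = 1/(1+e^{-2.1060}) = 0.8915
P_2 = 1/(1+e^{-2.0020}) = 0.8810
P_3 = 1/(1+e^{-3.5640}) = 0.9725
E[score] = 0.8915 + 0.8810 + 0.9725 = 2.7449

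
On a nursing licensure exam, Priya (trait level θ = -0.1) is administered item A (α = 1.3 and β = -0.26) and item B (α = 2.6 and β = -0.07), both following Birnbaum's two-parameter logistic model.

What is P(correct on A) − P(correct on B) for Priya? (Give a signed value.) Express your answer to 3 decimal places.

0.071

P(θ) = 1 / (1 + exp(−α(θ − β)))
P_A = 0.5518
P_B = 0.4805
P_A − P_B = 0.0713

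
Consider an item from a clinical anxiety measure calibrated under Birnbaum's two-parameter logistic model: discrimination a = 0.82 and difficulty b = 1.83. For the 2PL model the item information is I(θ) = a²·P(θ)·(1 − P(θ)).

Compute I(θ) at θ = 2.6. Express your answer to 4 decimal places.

0.1524

P = 1/(1+e^{-0.6314}) = 0.6528
P(1−P) = 0.6528 × 0.3472 = 0.2267
I = a² × P(1−P) = 0.82² × 0.2267 = 0.15240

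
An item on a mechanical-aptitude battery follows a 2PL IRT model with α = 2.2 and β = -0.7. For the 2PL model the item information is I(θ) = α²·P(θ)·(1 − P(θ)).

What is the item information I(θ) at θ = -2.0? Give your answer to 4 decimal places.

P = 1/(1+e^{2.8600}) = 0.0542
P(1−P) = 0.0542 × 0.9458 = 0.0512
I = α² × P(1−P) = 2.2² × 0.0512 = 0.24797

0.2480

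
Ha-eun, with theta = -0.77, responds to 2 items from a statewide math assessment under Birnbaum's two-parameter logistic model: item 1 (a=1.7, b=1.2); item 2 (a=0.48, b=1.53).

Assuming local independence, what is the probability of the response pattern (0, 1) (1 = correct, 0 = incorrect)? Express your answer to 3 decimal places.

P(theta) = 1 / (1 + exp(−a(theta − b)))
P_1 = 1/(1+e^{3.3490}) = 0.0339
P_2 = 1/(1+e^{1.1040}) = 0.2490
L = (1−P_1) × P_2 = 0.9661 × 0.2490 = 0.24054

0.241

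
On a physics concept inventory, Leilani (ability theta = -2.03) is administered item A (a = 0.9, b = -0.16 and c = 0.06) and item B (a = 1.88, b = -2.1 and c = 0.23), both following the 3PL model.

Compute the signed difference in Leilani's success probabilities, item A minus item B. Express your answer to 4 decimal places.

P(theta) = c + (1 − c) · 1 / (1 + exp(−a(theta − b)))
P_A = 0.2073
P_B = 0.6403
P_A − P_B = -0.4330

-0.4330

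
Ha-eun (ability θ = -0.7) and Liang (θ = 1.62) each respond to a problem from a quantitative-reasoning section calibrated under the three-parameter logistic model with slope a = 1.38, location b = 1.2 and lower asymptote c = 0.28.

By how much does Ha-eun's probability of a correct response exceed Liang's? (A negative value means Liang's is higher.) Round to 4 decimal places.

P(θ) = c + (1 − c) · 1 / (1 + exp(−a(θ − b)))
P(Ha-eun) = 0.3288  [exponent -2.6220]
P(Liang) = 0.7415  [exponent 0.5796]
Difference = 0.3288 − 0.7415 = -0.4127

-0.4127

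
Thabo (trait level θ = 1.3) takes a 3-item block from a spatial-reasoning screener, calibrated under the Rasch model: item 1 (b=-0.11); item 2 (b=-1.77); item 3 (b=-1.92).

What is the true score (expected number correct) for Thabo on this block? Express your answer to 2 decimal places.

2.72

P(θ) = 1 / (1 + exp(−(θ − b)))
P_1 = 1/(1+e^{-1.4100}) = 0.8038
P_2 = 1/(1+e^{-3.0700}) = 0.9556
P_3 = 1/(1+e^{-3.2200}) = 0.9616
E[score] = 0.8038 + 0.9556 + 0.9616 = 2.7210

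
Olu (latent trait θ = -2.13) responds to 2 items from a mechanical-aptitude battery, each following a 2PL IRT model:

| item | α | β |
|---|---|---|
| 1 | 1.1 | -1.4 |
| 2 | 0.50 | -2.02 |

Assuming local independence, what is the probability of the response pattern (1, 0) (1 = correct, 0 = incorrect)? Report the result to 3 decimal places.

0.159

P(θ) = 1 / (1 + exp(−α(θ − β)))
P_1 = 1/(1+e^{0.8030}) = 0.3094
P_2 = 1/(1+e^{0.0550}) = 0.4863
L = P_1 × (1−P_2) = 0.3094 × 0.5137 = 0.15895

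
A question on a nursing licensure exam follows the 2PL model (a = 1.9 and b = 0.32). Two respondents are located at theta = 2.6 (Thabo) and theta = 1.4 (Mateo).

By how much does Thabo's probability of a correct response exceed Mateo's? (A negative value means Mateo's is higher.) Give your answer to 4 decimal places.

0.1009

P(theta) = 1 / (1 + exp(−a(theta − b)))
P(Thabo) = 0.9870  [exponent 4.3320]
P(Mateo) = 0.8861  [exponent 2.0520]
Difference = 0.9870 − 0.8861 = 0.1009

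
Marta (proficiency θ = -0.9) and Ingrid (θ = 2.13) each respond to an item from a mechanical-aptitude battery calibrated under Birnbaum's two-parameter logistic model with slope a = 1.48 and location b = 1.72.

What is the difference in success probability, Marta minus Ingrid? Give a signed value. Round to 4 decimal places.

-0.6269

P(θ) = 1 / (1 + exp(−a(θ − b)))
P(Marta) = 0.0203  [exponent -3.8776]
P(Ingrid) = 0.6472  [exponent 0.6068]
Difference = 0.0203 − 0.6472 = -0.6269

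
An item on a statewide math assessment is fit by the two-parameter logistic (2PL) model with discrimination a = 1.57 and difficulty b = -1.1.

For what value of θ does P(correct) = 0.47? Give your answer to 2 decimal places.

-1.18

P(θ) = 1 / (1 + exp(−a(θ − b)))
logit = ln(0.4700/0.5300) = -0.1201
θ = b + logit/(a) = -1.1 + (-0.1201)/1.5700 = -1.1765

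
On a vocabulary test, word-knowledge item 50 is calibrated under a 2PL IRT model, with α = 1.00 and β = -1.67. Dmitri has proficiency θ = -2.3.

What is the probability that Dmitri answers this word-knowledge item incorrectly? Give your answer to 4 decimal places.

P(θ) = 1 / (1 + exp(−α(θ − β)))
Exponent: 1.00 × (-2.3 − (-1.67)) = -0.6300
1/(1 + e^{0.6300}) = 0.3475
P(incorrect) = 1 − 0.3475 = 0.6525

0.6525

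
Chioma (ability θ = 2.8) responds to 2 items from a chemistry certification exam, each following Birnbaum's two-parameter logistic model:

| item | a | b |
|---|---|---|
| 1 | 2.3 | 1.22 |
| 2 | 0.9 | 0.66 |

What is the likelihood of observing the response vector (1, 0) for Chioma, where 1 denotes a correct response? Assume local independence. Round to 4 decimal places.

P(θ) = 1 / (1 + exp(−a(θ − b)))
P_1 = 1/(1+e^{-3.6340}) = 0.9743
P_2 = 1/(1+e^{-1.9260}) = 0.8728
L = P_1 × (1−P_2) = 0.9743 × 0.1272 = 0.12392

0.1239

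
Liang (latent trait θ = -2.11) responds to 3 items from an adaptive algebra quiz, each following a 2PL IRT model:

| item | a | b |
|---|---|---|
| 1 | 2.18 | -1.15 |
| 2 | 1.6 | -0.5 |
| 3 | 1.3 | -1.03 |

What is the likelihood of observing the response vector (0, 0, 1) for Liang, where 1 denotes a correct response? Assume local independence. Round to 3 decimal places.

0.163

P(θ) = 1 / (1 + exp(−a(θ − b)))
P_1 = 1/(1+e^{2.0928}) = 0.1098
P_2 = 1/(1+e^{2.5760}) = 0.0707
P_3 = 1/(1+e^{1.4040}) = 0.1972
L = (1−P_1) × (1−P_2) × P_3 = 0.8902 × 0.9293 × 0.1972 = 0.16312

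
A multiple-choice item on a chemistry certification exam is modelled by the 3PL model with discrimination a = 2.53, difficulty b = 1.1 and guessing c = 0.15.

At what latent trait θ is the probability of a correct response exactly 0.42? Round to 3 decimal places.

P(θ) = c + (1 − c) · 1 / (1 + exp(−a(θ − b)))
Remove guessing floor: (0.42 − 0.15)/(1 − 0.15) = 0.3176
logit = ln(0.3176/0.6824) = -0.7646
θ = b + logit/(a) = 1.1 + (-0.7646)/2.5300 = 0.7978

0.798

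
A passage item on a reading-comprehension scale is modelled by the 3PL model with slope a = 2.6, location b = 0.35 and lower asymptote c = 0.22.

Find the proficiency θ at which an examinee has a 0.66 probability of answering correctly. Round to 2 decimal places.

0.45

P(θ) = c + (1 − c) · 1 / (1 + exp(−a(θ − b)))
Remove guessing floor: (0.66 − 0.22)/(1 − 0.22) = 0.5641
logit = ln(0.5641/0.4359) = 0.2578
θ = b + logit/(a) = 0.35 + 0.2578/2.6000 = 0.4492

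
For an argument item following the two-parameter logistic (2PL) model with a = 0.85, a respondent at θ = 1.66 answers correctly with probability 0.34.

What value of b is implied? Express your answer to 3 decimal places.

2.440

P(θ) = 1 / (1 + exp(−a(θ − b)))
logit(0.34) = ln(0.34/0.66) = -0.6633
b = θ − logit/(a) = 1.66 − (-0.6633)/0.8500 = 2.4403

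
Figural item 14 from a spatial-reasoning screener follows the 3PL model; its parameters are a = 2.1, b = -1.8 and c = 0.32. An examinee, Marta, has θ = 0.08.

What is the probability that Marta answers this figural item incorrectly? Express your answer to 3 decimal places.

0.013

P(θ) = c + (1 − c) · 1 / (1 + exp(−a(θ − b)))
Exponent: 2.1 × (0.08 − (-1.8)) = 3.9480
1/(1 + e^{-3.9480}) = 0.9811
P = 0.32 + 0.68 × 0.9811 = 0.9871
P(incorrect) = 1 − 0.9871 = 0.0129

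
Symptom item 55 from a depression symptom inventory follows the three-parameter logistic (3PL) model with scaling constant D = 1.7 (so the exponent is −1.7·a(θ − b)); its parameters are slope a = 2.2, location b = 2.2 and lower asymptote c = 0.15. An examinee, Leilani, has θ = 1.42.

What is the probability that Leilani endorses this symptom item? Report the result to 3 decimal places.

P(θ) = c + (1 − c) · 1 / (1 + exp(−D·a(θ − b)))
Exponent: 1.7 × 2.2 × (1.42 − 2.2) = -2.9172
1/(1 + e^{2.9172}) = 0.0513
P = 0.15 + 0.85 × 0.0513 = 0.1936

0.194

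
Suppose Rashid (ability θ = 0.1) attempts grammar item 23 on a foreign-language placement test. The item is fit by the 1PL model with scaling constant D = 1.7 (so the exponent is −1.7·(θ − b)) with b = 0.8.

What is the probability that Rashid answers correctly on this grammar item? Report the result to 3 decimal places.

0.233

P(θ) = 1 / (1 + exp(−D·(θ − b)))
Exponent: 1.7 × (0.1 − 0.8) = -1.1900
1/(1 + e^{1.1900}) = 0.2333
P = 0.2333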